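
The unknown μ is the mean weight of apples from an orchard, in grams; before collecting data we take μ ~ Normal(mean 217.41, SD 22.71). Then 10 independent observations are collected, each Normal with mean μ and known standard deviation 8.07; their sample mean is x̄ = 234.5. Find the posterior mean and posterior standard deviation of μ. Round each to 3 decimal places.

Posterior mean ≈ 234.287; posterior SD ≈ 2.536

Prior precision 1/τ₀² = 1/22.71² = 0.00193895; data precision n/σ² = 10/8.07² = 0.153551.
Posterior precision = 0.00193895 + 0.153551 = 0.155490, giving posterior SD = 1/√0.155490 = 2.536.
Posterior mean = (0.00193895·217.41 + 0.153551·234.5) / 0.155490 = 234.287.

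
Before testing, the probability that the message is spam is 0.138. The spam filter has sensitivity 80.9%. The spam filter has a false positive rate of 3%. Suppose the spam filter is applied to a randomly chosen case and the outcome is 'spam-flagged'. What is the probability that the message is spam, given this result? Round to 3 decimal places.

P(H | E) ≈ 0.812

Write H for 'the message is spam'. Prior odds H:¬H = 0.138/0.862 = 0.16009. For the 'spam-flagged' outcome, the likelihood ratio is 0.809/0.03 = 26.967.
Posterior odds = 0.16009 × 26.967 = 4.3172, so P(H|E) = 4.3172/(1+4.3172) = 0.812.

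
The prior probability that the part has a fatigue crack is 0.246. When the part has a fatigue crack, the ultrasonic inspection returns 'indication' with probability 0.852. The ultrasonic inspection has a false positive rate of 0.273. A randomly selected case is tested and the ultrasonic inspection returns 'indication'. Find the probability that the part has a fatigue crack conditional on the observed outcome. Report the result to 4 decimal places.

Let H be the event that the part has a fatigue crack. P(H) = 0.246, so P(¬H) = 0.754. With E the 'indication' result, P(E|H) = 0.852 and P(E|¬H) = 0.273.
P(E) = 0.852·0.246 + 0.273·0.754 = 0.20959 + 0.20584 = 0.41543.
By Bayes' theorem, P(H|E) = 0.20959 / 0.41543 = 0.5045.

P(H | E) ≈ 0.5045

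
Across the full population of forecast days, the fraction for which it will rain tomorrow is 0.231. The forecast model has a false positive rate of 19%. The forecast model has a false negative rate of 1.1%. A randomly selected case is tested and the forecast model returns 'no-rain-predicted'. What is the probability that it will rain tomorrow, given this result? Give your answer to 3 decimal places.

P(H | E) ≈ 0.004

Write H for 'it will rain tomorrow'. Prior odds H:¬H = 0.231/0.769 = 0.30039. For the 'no-rain-predicted' outcome, the likelihood ratio is 0.011/0.81 = 0.013580.
Posterior odds = 0.30039 × 0.013580 = 0.0040794, so P(H|E) = 0.0040794/(1+0.0040794) = 0.004.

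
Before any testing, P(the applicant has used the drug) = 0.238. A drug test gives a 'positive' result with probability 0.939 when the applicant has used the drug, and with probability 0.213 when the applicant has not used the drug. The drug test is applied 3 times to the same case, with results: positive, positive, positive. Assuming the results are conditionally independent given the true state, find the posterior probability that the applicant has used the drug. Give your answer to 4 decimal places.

Let H be the event that the applicant has used the drug; start with P(H) = 0.238. P('positive'|H) = 0.939, P('positive'|¬H) = 0.213.
Update on result 1 ('positive'): P(H) ← 0.939·0.2380 / (0.939·0.2380 + 0.213·0.7620) = 0.22348/0.38579 = 0.5793.
Update on result 2 ('positive'): P(H) ← 0.939·0.5793 / (0.939·0.5793 + 0.213·0.4207) = 0.54395/0.63356 = 0.8586.
Update on result 3 ('positive'): P(H) ← 0.939·0.8586 / (0.939·0.8586 + 0.213·0.1414) = 0.80619/0.83631 = 0.9640.

Posterior P(H) ≈ 0.9640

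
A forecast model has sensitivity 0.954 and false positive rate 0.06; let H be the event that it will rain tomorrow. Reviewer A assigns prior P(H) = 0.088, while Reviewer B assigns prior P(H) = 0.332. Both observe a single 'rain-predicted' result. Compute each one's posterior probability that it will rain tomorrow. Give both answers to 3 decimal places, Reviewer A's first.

Reviewer A: 0.605; Reviewer B: 0.888

The likelihood ratio for a 'rain-predicted' result is 0.954/0.06 = 15.900.
Reviewer A: prior odds 0.088/0.912 = 0.096491; posterior odds 1.5342; posterior probability 0.605.
Reviewer B: prior odds 0.332/0.668 = 0.49701; posterior odds 7.9024; posterior probability 0.888.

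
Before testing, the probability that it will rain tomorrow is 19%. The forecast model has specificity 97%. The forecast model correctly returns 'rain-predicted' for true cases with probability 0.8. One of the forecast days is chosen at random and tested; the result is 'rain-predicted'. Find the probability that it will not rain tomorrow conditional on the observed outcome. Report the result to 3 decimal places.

Write H for 'it will rain tomorrow'. Prior odds H:¬H = 0.19/0.81 = 0.23457. For the 'rain-predicted' outcome, the likelihood ratio is 0.8/0.03 = 26.667.
Posterior odds = 0.23457 × 26.667 = 6.2551, so P(H|E) = 6.2551/(1+6.2551) = 0.862. Then P(¬H|E) = 1 − 0.862 = 0.138.

P(¬H | E) ≈ 0.138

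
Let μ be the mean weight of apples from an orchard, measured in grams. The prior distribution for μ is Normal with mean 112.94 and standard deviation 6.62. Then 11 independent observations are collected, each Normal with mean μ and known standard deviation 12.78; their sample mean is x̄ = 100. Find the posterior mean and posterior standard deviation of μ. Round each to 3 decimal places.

Posterior mean ≈ 103.275; posterior SD ≈ 3.330

Prior precision 1/τ₀² = 1/6.62² = 0.0228183; data precision n/σ² = 11/12.78² = 0.0673490.
Posterior precision = 0.0228183 + 0.0673490 = 0.0901673, giving posterior SD = 1/√0.0901673 = 3.330.
Posterior mean = (0.0228183·112.94 + 0.0673490·100) / 0.0901673 = 103.275.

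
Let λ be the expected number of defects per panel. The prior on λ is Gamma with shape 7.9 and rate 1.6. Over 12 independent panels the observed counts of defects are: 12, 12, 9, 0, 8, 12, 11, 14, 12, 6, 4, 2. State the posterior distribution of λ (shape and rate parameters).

Total count ∑xᵢ = 102 over n = 12 panels.
Gamma is conjugate to the Poisson likelihood: posterior is Gamma(shape = 7.9+102 = 109.9, rate = 1.6+12 = 13.6).

Posterior: Gamma(shape=109.9, rate=13.6)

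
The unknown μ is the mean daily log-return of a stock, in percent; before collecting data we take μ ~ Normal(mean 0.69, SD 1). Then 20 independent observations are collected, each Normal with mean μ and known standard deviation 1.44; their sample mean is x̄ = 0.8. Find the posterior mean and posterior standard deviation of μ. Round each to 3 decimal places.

With known σ, the Normal prior is conjugate. Weight on the data is w = (n/σ²)/(n/σ² + 1/τ₀²) = 9.64506/(9.64506+1.00000) = 0.90606.
Posterior mean = w·x̄ + (1−w)·μ₀ = 0.90606·0.8 + 0.093940·0.69 = 0.790. Posterior variance = 1/(9.64506+1.00000) = 0.0939403, so SD = 0.306.

Posterior mean ≈ 0.790; posterior SD ≈ 0.306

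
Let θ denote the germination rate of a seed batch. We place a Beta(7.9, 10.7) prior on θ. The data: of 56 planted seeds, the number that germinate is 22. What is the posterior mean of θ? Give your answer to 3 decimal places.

Posterior mean ≈ 0.401

The binomial likelihood is conjugate to the Beta prior: with 22 successes and 34 failures, the posterior is Beta(7.9+22, 10.7+34) = Beta(29.9, 44.7).
Posterior mean = α/(α+β) = 29.9/74.6 = 0.401.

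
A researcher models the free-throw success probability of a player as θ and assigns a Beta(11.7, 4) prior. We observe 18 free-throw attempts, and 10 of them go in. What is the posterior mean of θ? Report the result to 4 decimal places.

Posterior mean ≈ 0.6439

The binomial likelihood is conjugate to the Beta prior: with 10 successes and 8 failures, the posterior is Beta(11.7+10, 4+8) = Beta(21.7, 12).
E[θ | data] = 21.7/(21.7+12) = 0.6439.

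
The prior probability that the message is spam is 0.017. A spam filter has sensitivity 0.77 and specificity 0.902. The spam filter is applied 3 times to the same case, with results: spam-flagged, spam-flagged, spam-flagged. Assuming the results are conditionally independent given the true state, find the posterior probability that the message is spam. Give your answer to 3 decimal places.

Let H be the event that the message is spam; start with P(H) = 0.017. P('spam-flagged'|H) = 0.77, P('spam-flagged'|¬H) = 0.098.
Update on result 1 ('spam-flagged'): P(H) ← 0.77·0.0170 / (0.77·0.0170 + 0.098·0.9830) = 0.013090/0.10942 = 0.1196.
Update on result 2 ('spam-flagged'): P(H) ← 0.77·0.1196 / (0.77·0.1196 + 0.098·0.8804) = 0.092112/0.17839 = 0.5164.
Update on result 3 ('spam-flagged'): P(H) ← 0.77·0.5164 / (0.77·0.5164 + 0.098·0.4836) = 0.39759/0.44499 = 0.8935.

Posterior P(H) ≈ 0.893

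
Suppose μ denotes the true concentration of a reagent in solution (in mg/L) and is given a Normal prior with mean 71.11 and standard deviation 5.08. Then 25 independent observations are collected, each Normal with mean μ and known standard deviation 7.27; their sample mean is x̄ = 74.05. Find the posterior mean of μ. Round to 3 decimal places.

With known σ, the Normal prior is conjugate. Weight on the data is w = (n/σ²)/(n/σ² + 1/τ₀²) = 0.473011/(0.473011+0.0387501) = 0.92428.
Posterior mean = w·x̄ + (1−w)·μ₀ = 0.92428·74.05 + 0.075719·71.11 = 73.827.

Posterior mean ≈ 73.827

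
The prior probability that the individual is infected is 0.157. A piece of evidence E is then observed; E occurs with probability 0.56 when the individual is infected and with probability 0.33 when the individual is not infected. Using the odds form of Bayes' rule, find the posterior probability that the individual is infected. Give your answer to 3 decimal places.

Prior odds = 0.157/(1−0.157) = 0.18624.
Likelihood ratio for E = 0.56/0.33 = 1.6970.
Posterior odds = prior odds × LR = 0.31604.
Posterior probability = odds/(1+odds) = 0.31604/1.3160 = 0.240.

Posterior probability ≈ 0.240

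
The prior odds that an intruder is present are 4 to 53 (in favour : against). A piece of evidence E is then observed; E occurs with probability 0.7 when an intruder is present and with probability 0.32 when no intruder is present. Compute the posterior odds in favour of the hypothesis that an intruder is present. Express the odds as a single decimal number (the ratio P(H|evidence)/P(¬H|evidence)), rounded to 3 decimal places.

Prior odds = 4/53 = 0.075472.
Likelihood ratio for E = 0.7/0.32 = 2.1875.
Posterior odds = prior odds × LR = 0.16509.

Posterior odds ≈ 0.165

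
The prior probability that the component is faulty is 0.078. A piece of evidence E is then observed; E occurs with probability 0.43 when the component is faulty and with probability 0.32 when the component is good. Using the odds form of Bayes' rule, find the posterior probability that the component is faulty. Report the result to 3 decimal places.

Posterior probability ≈ 0.102

Prior odds = 0.078/(1−0.078) = 0.084599. In log-odds, ln(0.084599) = -2.4698.
Add log likelihood ratio: ln(1.3438) = 0.29546.
Posterior log-odds = -2.1744, so posterior odds = exp(-2.1744) = 0.11368. Converting, P(H|E) = 0.11368/1.1137 = 0.102.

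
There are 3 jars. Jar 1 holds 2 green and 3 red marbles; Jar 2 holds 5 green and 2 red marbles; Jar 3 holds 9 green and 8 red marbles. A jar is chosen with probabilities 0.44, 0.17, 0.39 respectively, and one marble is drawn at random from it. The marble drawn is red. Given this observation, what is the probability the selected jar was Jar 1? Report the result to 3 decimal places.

Tabulate prior·likelihood by source: [1] prior 0.44, lik 0.6, product 0.2640; [2] prior 0.17, lik 0.2857, product 0.04857; [3] prior 0.39, lik 0.4706, product 0.1835.
Normalizing constant = 0.49610; the posterior for Jar 1 is its product over the sum, 0.2640/0.49610 = 0.532.

Posterior probability ≈ 0.532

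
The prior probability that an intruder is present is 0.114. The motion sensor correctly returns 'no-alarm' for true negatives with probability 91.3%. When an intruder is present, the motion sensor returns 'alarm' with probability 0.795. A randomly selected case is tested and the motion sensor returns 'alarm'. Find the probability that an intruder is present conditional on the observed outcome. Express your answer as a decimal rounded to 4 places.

Write H for 'an intruder is present'. Prior odds H:¬H = 0.114/0.886 = 0.12867. For the 'alarm' outcome, the likelihood ratio is 0.795/0.087 = 9.1379.
Posterior odds = 0.12867 × 9.1379 = 1.1758, so P(H|E) = 1.1758/(1+1.1758) = 0.5404.

P(H | E) ≈ 0.5404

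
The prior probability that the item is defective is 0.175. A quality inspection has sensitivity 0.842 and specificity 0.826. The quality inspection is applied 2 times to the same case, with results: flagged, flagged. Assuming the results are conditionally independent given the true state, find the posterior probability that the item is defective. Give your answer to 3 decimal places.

With H the event that the item is defective, the joint likelihood of the observed sequence is P(data|H) = 0.842·0.842 = 0.70896 and P(data|¬H) = 0.174·0.174 = 0.030276.
Bayes: P(H|data) = 0.175·0.70896 / (0.175·0.70896 + 0.825·0.030276) = 0.12407/0.14905 = 0.8324.

Posterior P(H) ≈ 0.832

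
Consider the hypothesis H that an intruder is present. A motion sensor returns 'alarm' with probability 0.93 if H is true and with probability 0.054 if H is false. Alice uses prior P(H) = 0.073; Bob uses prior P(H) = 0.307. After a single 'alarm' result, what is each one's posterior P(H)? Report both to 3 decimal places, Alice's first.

Alice: 0.576; Bob: 0.884

The likelihood ratio for an 'alarm' result is 0.93/0.054 = 17.222.
Alice: prior odds 0.073/0.927 = 0.078749; posterior odds 1.3562; posterior probability 0.576.
Bob: prior odds 0.307/0.693 = 0.44300; posterior odds 7.6295; posterior probability 0.884.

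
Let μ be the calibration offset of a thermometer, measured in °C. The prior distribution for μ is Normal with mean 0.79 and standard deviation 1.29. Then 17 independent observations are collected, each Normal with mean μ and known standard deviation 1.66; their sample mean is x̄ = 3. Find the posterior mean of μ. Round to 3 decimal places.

Posterior mean ≈ 2.804

With known σ, the Normal prior is conjugate. Weight on the data is w = (n/σ²)/(n/σ² + 1/τ₀²) = 6.16926/(6.16926+0.600925) = 0.91124.
Posterior mean = w·x̄ + (1−w)·μ₀ = 0.91124·3 + 0.088761·0.79 = 2.804.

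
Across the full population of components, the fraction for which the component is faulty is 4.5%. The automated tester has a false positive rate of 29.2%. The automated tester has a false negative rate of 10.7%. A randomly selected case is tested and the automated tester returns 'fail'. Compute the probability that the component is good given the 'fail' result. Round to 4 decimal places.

Write H for 'the component is faulty'. Prior odds H:¬H = 0.045/0.955 = 0.047120. For the 'fail' outcome, the likelihood ratio is 0.893/0.292 = 3.0582.
Posterior odds = 0.047120 × 3.0582 = 0.14410, so P(H|E) = 0.14410/(1+0.14410) = 0.1260. Then P(¬H|E) = 1 − 0.1260 = 0.8740.

P(¬H | E) ≈ 0.8740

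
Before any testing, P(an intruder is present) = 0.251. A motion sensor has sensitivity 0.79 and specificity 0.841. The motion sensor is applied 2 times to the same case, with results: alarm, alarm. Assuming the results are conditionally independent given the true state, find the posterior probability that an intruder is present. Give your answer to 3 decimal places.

Let H be the event that an intruder is present; start with P(H) = 0.251. P('alarm'|H) = 0.79, P('alarm'|¬H) = 0.159.
Update on result 1 ('alarm'): P(H) ← 0.79·0.2510 / (0.79·0.2510 + 0.159·0.7490) = 0.19829/0.31738 = 0.6248.
Update on result 2 ('alarm'): P(H) ← 0.79·0.6248 / (0.79·0.6248 + 0.159·0.3752) = 0.49357/0.55323 = 0.8922.

Posterior P(H) ≈ 0.892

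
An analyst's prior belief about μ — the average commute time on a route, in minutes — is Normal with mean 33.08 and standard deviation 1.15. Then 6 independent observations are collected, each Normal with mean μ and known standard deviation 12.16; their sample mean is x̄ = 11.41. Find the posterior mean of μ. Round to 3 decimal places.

With known σ, the Normal prior is conjugate. Weight on the data is w = (n/σ²)/(n/σ² + 1/τ₀²) = 0.0405774/(0.0405774+0.756144) = 0.050930.
Posterior mean = w·x̄ + (1−w)·μ₀ = 0.050930·11.41 + 0.94907·33.08 = 31.976.

Posterior mean ≈ 31.976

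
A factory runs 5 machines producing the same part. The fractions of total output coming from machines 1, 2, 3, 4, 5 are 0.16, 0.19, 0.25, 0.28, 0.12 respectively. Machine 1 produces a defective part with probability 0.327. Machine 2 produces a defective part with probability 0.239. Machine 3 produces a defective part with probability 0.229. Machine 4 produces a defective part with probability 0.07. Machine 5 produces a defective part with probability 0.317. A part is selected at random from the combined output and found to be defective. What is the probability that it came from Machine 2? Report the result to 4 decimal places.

Posterior probability ≈ 0.2136

P(defective|M1) = 0.327; P(defective|M2) = 0.239; P(defective|M3) = 0.229; P(defective|M4) = 0.07; P(defective|M5) = 0.317.
Prior × likelihood for each source: 0.16·0.327=0.05232, 0.19·0.239=0.04541, 0.25·0.229=0.05725, 0.28·0.07=0.01960, 0.12·0.317=0.03804. Summing gives P(defective) = 0.21262.
P(Machine 2 | defective) = 0.04541 / 0.21262 = 0.2136.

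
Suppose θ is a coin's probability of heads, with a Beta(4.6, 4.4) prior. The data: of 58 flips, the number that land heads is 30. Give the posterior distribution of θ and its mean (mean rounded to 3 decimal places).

Posterior: Beta(34.6, 32.4); mean ≈ 0.516

The binomial likelihood is conjugate to the Beta prior: with 30 successes and 28 failures, the posterior is Beta(4.6+30, 4.4+28) = Beta(34.6, 32.4).
E[θ | data] = 34.6/(34.6+32.4) = 0.516.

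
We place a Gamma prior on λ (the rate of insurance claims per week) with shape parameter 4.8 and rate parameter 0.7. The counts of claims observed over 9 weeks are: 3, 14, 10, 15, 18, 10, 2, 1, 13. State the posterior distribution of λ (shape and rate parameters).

Posterior: Gamma(shape=90.8, rate=9.7)

The Poisson likelihood adds the total count to the shape and the number of exposure periods to the rate. Here ∑xᵢ = 86 and n = 9, so shape 4.8→90.8 and rate 0.7→9.7.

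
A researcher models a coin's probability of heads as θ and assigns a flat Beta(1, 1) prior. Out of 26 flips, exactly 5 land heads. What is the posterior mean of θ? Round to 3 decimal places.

The binomial likelihood is conjugate to the Beta prior: with 5 successes and 21 failures, the posterior is Beta(1+5, 1+21) = Beta(6, 22).
E[θ | data] = 6/(6+22) = 0.214.

Posterior mean ≈ 0.214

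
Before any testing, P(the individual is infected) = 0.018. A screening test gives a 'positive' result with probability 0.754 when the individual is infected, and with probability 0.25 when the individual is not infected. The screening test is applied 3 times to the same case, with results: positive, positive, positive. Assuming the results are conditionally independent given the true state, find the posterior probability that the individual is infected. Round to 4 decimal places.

Posterior P(H) ≈ 0.3346

Let H be the event that the individual is infected; start with P(H) = 0.018. P('positive'|H) = 0.754, P('positive'|¬H) = 0.25.
Update on result 1 ('positive'): P(H) ← 0.754·0.0180 / (0.754·0.0180 + 0.25·0.9820) = 0.013572/0.25907 = 0.0524.
Update on result 2 ('positive'): P(H) ← 0.754·0.0524 / (0.754·0.0524 + 0.25·0.9476) = 0.039500/0.27640 = 0.1429.
Update on result 3 ('positive'): P(H) ← 0.754·0.1429 / (0.754·0.1429 + 0.25·0.8571) = 0.10775/0.32202 = 0.3346.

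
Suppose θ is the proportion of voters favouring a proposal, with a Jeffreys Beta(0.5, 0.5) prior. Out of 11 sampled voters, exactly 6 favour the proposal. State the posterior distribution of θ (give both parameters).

Posterior: Beta(6.5, 5.5)

Observing 6 successes and 5 failures updates Beta(0.5, 0.5) by adding the success and failure counts to the two shape parameters: α = 0.5+6 = 6.5, β = 0.5+5 = 5.5.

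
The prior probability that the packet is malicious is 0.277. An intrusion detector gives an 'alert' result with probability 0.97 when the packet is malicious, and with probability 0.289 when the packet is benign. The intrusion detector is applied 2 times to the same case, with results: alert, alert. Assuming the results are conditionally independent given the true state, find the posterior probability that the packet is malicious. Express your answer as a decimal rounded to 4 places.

With H the event that the packet is malicious, the joint likelihood of the observed sequence is P(data|H) = 0.97·0.97 = 0.94090 and P(data|¬H) = 0.289·0.289 = 0.083521.
Bayes: P(H|data) = 0.277·0.94090 / (0.277·0.94090 + 0.723·0.083521) = 0.26063/0.32101 = 0.8119.

Posterior P(H) ≈ 0.8119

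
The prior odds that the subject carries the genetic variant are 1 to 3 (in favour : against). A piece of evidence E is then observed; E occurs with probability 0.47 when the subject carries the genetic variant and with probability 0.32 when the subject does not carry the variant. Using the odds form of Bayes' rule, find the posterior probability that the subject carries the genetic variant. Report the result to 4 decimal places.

Prior odds = 1/3 = 0.33333. In log-odds, ln(0.33333) = -1.0986.
Add log likelihood ratio: ln(1.4687) = 0.38441.
Posterior log-odds = -0.71420, so posterior odds = exp(-0.71420) = 0.48958. Converting, P(H|E) = 0.48958/1.4896 = 0.3287.

Posterior probability ≈ 0.3287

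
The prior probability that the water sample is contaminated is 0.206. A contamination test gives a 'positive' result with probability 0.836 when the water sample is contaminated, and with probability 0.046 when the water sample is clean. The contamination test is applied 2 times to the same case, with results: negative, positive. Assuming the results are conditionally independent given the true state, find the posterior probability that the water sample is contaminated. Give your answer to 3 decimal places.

With H the event that the water sample is contaminated, the joint likelihood of the observed sequence is P(data|H) = 0.164·0.836 = 0.13710 and P(data|¬H) = 0.954·0.046 = 0.043884.
Bayes: P(H|data) = 0.206·0.13710 / (0.206·0.13710 + 0.794·0.043884) = 0.028243/0.063087 = 0.4477.

Posterior P(H) ≈ 0.448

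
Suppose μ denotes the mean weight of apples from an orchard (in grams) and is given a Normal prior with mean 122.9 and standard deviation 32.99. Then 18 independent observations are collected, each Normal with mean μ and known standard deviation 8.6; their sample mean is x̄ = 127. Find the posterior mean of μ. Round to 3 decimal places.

With known σ, the Normal prior is conjugate. Weight on the data is w = (n/σ²)/(n/σ² + 1/τ₀²) = 0.243375/(0.243375+0.00091883) = 0.99624.
Posterior mean = w·x̄ + (1−w)·μ₀ = 0.99624·127 + 0.0037612·122.9 = 126.985.

Posterior mean ≈ 126.985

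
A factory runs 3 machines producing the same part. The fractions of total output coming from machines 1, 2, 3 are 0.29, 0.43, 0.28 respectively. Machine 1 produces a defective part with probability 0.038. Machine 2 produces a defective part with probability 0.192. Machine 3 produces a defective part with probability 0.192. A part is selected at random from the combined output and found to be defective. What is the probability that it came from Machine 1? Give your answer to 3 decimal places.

Posterior probability ≈ 0.075

Tabulate prior·likelihood by source: [1] prior 0.29, lik 0.038, product 0.01102; [2] prior 0.43, lik 0.192, product 0.08256; [3] prior 0.28, lik 0.192, product 0.05376.
Normalizing constant = 0.14734; the posterior for Machine 1 is its product over the sum, 0.01102/0.14734 = 0.075.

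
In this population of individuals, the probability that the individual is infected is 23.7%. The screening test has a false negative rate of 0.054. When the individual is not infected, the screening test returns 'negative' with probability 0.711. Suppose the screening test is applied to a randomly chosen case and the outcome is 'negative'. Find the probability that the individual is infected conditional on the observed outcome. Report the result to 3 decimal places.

Write H for 'the individual is infected'. Prior odds H:¬H = 0.237/0.763 = 0.31062. For the 'negative' outcome, the likelihood ratio is 0.054/0.711 = 0.075949.
Posterior odds = 0.31062 × 0.075949 = 0.023591, so P(H|E) = 0.023591/(1+0.023591) = 0.023.

P(H | E) ≈ 0.023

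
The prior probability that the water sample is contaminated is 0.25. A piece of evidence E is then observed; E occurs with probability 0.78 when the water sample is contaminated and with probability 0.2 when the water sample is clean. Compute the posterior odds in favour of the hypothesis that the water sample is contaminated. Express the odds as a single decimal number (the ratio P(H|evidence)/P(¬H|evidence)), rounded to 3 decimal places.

Prior odds = 0.25/(1−0.25) = 0.33333.
Likelihood ratio for E = 0.78/0.2 = 3.9000.
Posterior odds = prior odds × LR = 1.3000.

Posterior odds ≈ 1.300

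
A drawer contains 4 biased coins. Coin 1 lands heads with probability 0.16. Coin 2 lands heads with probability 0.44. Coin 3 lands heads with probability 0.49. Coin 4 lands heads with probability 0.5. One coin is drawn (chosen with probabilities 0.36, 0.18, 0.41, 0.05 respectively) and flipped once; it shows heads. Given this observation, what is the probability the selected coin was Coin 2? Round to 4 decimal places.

Tabulate prior·likelihood by source: [1] prior 0.36, lik 0.16, product 0.05760; [2] prior 0.18, lik 0.44, product 0.07920; [3] prior 0.41, lik 0.49, product 0.2009; [4] prior 0.05, lik 0.5, product 0.02500.
Normalizing constant = 0.36270; the posterior for Coin 2 is its product over the sum, 0.07920/0.36270 = 0.2184.

Posterior probability ≈ 0.2184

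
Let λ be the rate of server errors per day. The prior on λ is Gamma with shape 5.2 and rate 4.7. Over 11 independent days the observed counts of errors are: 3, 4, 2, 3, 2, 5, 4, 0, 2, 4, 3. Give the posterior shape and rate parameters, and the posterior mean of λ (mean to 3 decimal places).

The Poisson likelihood adds the total count to the shape and the number of exposure periods to the rate. Here ∑xᵢ = 32 and n = 11, so shape 5.2→37.2 and rate 4.7→15.7.
Posterior mean = shape/rate = 37.2/15.7 = 2.369.

Posterior: Gamma(shape=37.2, rate=15.7); mean ≈ 2.369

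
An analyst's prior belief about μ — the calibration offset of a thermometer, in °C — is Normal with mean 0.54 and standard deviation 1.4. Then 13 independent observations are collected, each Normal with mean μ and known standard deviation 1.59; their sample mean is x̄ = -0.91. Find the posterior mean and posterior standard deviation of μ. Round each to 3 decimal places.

Posterior mean ≈ -0.779; posterior SD ≈ 0.421

With known σ, the Normal prior is conjugate. Weight on the data is w = (n/σ²)/(n/σ² + 1/τ₀²) = 5.14220/(5.14220+0.510204) = 0.90974.
Posterior mean = w·x̄ + (1−w)·μ₀ = 0.90974·-0.91 + 0.090263·0.54 = -0.779. Posterior variance = 1/(5.14220+0.510204) = 0.176916, so SD = 0.421.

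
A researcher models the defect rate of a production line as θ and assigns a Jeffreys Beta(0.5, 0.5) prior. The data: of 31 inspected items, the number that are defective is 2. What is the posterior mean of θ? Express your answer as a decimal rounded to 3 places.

Posterior mean ≈ 0.078

The binomial likelihood is conjugate to the Beta prior: with 2 successes and 29 failures, the posterior is Beta(0.5+2, 0.5+29) = Beta(2.5, 29.5).
Posterior mean = α/(α+β) = 2.5/32 = 0.078.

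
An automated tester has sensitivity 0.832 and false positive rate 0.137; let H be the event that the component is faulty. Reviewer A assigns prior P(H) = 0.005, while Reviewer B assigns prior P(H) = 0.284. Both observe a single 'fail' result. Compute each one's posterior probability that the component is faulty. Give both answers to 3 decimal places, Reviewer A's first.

Reviewer A: 0.030; Reviewer B: 0.707

The likelihood ratio for a 'fail' result is 0.832/0.137 = 6.0730.
Reviewer A: prior odds 0.005/0.995 = 0.0050251; posterior odds 0.030518; posterior probability 0.030.
Reviewer B: prior odds 0.284/0.716 = 0.39665; posterior odds 2.4088; posterior probability 0.707.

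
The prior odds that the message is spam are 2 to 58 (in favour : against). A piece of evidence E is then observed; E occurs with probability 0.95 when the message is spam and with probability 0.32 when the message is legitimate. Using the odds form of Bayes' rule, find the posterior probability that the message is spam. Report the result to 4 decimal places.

Prior odds = 2/58 = 0.034483.
Likelihood ratio for E = 0.95/0.32 = 2.9688.
Posterior odds = prior odds × LR = 0.10237.
Posterior probability = odds/(1+odds) = 0.10237/1.1024 = 0.0929.

Posterior probability ≈ 0.0929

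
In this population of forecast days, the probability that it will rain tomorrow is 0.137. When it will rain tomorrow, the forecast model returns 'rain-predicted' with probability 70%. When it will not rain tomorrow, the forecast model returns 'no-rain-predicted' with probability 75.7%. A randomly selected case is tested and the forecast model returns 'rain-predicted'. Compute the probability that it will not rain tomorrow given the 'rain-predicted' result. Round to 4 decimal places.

P(¬H | E) ≈ 0.6862

Let H be the event that it will rain tomorrow. P(H) = 0.137, so P(¬H) = 0.863. With E the 'rain-predicted' result, P(E|H) = 0.7 and P(E|¬H) = 0.243.
P(E) = 0.7·0.137 + 0.243·0.863 = 0.095900 + 0.20971 = 0.30561.
By Bayes' theorem, P(H|E) = 0.095900 / 0.30561 = 0.3138. Hence P(¬H|E) = 1 − 0.3138 = 0.6862.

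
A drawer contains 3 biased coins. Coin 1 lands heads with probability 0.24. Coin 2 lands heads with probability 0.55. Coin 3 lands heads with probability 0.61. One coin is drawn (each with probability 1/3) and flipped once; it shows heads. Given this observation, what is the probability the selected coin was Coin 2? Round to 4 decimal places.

Tabulate prior·likelihood by source: [1] prior 0.333333, lik 0.24, product 0.08000; [2] prior 0.333333, lik 0.55, product 0.1833; [3] prior 0.333333, lik 0.61, product 0.2033.
Normalizing constant = 0.46667; the posterior for Coin 2 is its product over the sum, 0.1833/0.46667 = 0.3929.

Posterior probability ≈ 0.3929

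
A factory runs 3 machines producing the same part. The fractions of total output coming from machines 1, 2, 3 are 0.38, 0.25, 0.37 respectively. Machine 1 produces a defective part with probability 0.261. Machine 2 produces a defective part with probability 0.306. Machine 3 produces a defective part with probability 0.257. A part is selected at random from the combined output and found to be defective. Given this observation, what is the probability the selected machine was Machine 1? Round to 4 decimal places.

Posterior probability ≈ 0.3663

Tabulate prior·likelihood by source: [1] prior 0.38, lik 0.261, product 0.09918; [2] prior 0.25, lik 0.306, product 0.07650; [3] prior 0.37, lik 0.257, product 0.09509.
Normalizing constant = 0.27077; the posterior for Machine 1 is its product over the sum, 0.09918/0.27077 = 0.3663.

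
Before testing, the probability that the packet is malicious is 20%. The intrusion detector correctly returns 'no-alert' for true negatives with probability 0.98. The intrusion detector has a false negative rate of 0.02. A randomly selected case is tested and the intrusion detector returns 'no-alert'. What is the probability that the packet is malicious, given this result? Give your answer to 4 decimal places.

P(H | E) ≈ 0.0051

Write H for 'the packet is malicious'. Prior odds H:¬H = 0.2/0.8 = 0.25000. For the 'no-alert' outcome, the likelihood ratio is 0.02/0.98 = 0.020408.
Posterior odds = 0.25000 × 0.020408 = 0.0051020, so P(H|E) = 0.0051020/(1+0.0051020) = 0.0051.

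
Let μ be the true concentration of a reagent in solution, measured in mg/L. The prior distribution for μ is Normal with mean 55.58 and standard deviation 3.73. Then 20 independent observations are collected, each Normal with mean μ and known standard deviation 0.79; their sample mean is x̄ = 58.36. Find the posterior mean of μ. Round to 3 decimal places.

With known σ, the Normal prior is conjugate. Weight on the data is w = (n/σ²)/(n/σ² + 1/τ₀²) = 32.0461/(32.0461+0.0718757) = 0.99776.
Posterior mean = w·x̄ + (1−w)·μ₀ = 0.99776·58.36 + 0.0022379·55.58 = 58.354.

Posterior mean ≈ 58.354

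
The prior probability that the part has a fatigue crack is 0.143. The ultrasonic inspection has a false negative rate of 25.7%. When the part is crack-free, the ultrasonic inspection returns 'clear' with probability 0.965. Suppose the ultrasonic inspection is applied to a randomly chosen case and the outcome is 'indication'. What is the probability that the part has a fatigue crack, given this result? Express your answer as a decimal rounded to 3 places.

P(H | E) ≈ 0.780

Let H be the event that the part has a fatigue crack. P(H) = 0.143, so P(¬H) = 0.857. With E the 'indication' result, P(E|H) = 0.743 and P(E|¬H) = 0.035.
P(E) = 0.743·0.143 + 0.035·0.857 = 0.10625 + 0.029995 = 0.13624.
By Bayes' theorem, P(H|E) = 0.10625 / 0.13624 = 0.780.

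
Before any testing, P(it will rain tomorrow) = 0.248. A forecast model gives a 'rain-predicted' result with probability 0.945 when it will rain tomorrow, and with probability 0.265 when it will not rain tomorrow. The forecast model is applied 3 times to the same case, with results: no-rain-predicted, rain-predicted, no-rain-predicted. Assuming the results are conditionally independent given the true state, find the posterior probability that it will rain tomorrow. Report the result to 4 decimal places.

Posterior P(H) ≈ 0.0065

Let H be the event that it will rain tomorrow; start with P(H) = 0.248. P('rain-predicted'|H) = 0.945, P('rain-predicted'|¬H) = 0.265.
Update on result 1 ('no-rain-predicted'): P(H) ← 0.055·0.2480 / (0.055·0.2480 + 0.735·0.7520) = 0.013640/0.56636 = 0.0241.
Update on result 2 ('rain-predicted'): P(H) ← 0.945·0.0241 / (0.945·0.0241 + 0.265·0.9759) = 0.022759/0.28138 = 0.0809.
Update on result 3 ('no-rain-predicted'): P(H) ← 0.055·0.0809 / (0.055·0.0809 + 0.735·0.9191) = 0.0044486/0.68000 = 0.0065.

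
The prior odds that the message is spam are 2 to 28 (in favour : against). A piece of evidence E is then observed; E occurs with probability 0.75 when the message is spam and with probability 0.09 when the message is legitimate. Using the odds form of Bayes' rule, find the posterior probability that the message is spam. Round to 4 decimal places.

Posterior probability ≈ 0.3731

Prior odds = 2/28 = 0.071429.
Likelihood ratio for E = 0.75/0.09 = 8.3333.
Posterior odds = prior odds × LR = 0.59524.
Posterior probability = odds/(1+odds) = 0.59524/1.5952 = 0.3731.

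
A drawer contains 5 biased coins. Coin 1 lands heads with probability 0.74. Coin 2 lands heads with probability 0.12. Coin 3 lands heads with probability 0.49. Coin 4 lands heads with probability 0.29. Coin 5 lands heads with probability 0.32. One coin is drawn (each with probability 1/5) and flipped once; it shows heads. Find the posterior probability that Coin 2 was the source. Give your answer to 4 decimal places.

Posterior probability ≈ 0.0612

P(heads|C1) = 0.74; P(heads|C2) = 0.12; P(heads|C3) = 0.49; P(heads|C4) = 0.29; P(heads|C5) = 0.32.
Prior × likelihood for each source: 0.2·0.74=0.1480, 0.2·0.12=0.02400, 0.2·0.49=0.09800, 0.2·0.29=0.05800, 0.2·0.32=0.06400. Summing gives P(heads) = 0.39200.
P(Coin 2 | heads) = 0.02400 / 0.39200 = 0.0612.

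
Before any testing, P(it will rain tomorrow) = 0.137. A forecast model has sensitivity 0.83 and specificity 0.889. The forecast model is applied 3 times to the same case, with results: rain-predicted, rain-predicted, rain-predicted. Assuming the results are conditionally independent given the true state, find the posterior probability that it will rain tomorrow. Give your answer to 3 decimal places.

Posterior P(H) ≈ 0.985

Let H be the event that it will rain tomorrow; start with P(H) = 0.137. P('rain-predicted'|H) = 0.83, P('rain-predicted'|¬H) = 0.111.
Update on result 1 ('rain-predicted'): P(H) ← 0.83·0.1370 / (0.83·0.1370 + 0.111·0.8630) = 0.11371/0.20950 = 0.5428.
Update on result 2 ('rain-predicted'): P(H) ← 0.83·0.5428 / (0.83·0.5428 + 0.111·0.4572) = 0.45049/0.50124 = 0.8987.
Update on result 3 ('rain-predicted'): P(H) ← 0.83·0.8987 / (0.83·0.8987 + 0.111·0.1013) = 0.74596/0.75720 = 0.9852.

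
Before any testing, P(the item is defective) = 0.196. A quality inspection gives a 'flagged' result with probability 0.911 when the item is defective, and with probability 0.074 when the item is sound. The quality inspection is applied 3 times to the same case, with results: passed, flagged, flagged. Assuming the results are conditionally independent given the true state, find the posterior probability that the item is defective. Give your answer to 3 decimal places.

Posterior P(H) ≈ 0.780

With H the event that the item is defective, the joint likelihood of the observed sequence is P(data|H) = 0.089·0.911·0.911 = 0.073863 and P(data|¬H) = 0.926·0.074·0.074 = 0.0050708.
Bayes: P(H|data) = 0.196·0.073863 / (0.196·0.073863 + 0.804·0.0050708) = 0.014477/0.018554 = 0.7803.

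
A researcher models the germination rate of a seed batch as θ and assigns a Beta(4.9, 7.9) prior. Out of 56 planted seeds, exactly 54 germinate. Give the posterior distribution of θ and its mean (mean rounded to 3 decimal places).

The binomial likelihood is conjugate to the Beta prior: with 54 successes and 2 failures, the posterior is Beta(4.9+54, 7.9+2) = Beta(58.9, 9.9).
Posterior mean = α/(α+β) = 58.9/68.8 = 0.856.

Posterior: Beta(58.9, 9.9); mean ≈ 0.856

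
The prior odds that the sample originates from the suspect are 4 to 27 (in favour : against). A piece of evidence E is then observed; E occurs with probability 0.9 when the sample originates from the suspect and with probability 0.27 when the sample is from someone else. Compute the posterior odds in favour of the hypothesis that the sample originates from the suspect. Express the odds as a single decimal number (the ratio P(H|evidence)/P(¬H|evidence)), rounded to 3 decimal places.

Posterior odds ≈ 0.494

Prior odds = 4/27 = 0.14815.
Likelihood ratio for E = 0.9/0.27 = 3.3333.
Posterior odds = prior odds × LR = 0.49383.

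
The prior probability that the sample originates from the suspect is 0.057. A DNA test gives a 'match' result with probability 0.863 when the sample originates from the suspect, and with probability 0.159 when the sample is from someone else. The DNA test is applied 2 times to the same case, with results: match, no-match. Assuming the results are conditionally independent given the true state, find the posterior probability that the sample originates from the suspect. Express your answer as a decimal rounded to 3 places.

Posterior P(H) ≈ 0.051

With H the event that the sample originates from the suspect, the joint likelihood of the observed sequence is P(data|H) = 0.863·0.137 = 0.11823 and P(data|¬H) = 0.159·0.841 = 0.13372.
Bayes: P(H|data) = 0.057·0.11823 / (0.057·0.11823 + 0.943·0.13372) = 0.0067392/0.13284 = 0.0507.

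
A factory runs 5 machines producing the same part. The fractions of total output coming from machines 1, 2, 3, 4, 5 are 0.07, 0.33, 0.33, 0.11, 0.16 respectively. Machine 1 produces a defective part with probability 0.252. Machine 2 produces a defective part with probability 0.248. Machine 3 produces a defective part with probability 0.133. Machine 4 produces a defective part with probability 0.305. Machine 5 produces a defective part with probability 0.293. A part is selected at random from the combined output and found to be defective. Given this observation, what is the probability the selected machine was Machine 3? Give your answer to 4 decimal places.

Posterior probability ≈ 0.1961

Tabulate prior·likelihood by source: [1] prior 0.07, lik 0.252, product 0.01764; [2] prior 0.33, lik 0.248, product 0.08184; [3] prior 0.33, lik 0.133, product 0.04389; [4] prior 0.11, lik 0.305, product 0.03355; [5] prior 0.16, lik 0.293, product 0.04688.
Normalizing constant = 0.22380; the posterior for Machine 3 is its product over the sum, 0.04389/0.22380 = 0.1961.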